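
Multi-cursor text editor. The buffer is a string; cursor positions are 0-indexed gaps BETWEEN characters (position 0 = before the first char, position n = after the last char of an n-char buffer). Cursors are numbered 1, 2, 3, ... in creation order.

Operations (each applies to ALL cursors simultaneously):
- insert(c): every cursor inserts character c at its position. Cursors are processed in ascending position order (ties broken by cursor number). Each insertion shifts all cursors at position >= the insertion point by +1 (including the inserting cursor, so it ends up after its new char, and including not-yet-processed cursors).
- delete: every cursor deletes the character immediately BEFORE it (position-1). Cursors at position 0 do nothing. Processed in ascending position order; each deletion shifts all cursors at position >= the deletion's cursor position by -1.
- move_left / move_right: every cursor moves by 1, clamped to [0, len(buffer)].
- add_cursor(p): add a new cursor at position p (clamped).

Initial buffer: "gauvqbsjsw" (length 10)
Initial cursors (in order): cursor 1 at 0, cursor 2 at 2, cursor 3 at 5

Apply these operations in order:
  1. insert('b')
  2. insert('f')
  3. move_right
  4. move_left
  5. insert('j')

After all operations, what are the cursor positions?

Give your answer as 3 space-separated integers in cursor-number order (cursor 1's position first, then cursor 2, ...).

Answer: 3 8 14

Derivation:
After op 1 (insert('b')): buffer="bgabuvqbbsjsw" (len 13), cursors c1@1 c2@4 c3@8, authorship 1..2...3.....
After op 2 (insert('f')): buffer="bfgabfuvqbfbsjsw" (len 16), cursors c1@2 c2@6 c3@11, authorship 11..22...33.....
After op 3 (move_right): buffer="bfgabfuvqbfbsjsw" (len 16), cursors c1@3 c2@7 c3@12, authorship 11..22...33.....
After op 4 (move_left): buffer="bfgabfuvqbfbsjsw" (len 16), cursors c1@2 c2@6 c3@11, authorship 11..22...33.....
After op 5 (insert('j')): buffer="bfjgabfjuvqbfjbsjsw" (len 19), cursors c1@3 c2@8 c3@14, authorship 111..222...333.....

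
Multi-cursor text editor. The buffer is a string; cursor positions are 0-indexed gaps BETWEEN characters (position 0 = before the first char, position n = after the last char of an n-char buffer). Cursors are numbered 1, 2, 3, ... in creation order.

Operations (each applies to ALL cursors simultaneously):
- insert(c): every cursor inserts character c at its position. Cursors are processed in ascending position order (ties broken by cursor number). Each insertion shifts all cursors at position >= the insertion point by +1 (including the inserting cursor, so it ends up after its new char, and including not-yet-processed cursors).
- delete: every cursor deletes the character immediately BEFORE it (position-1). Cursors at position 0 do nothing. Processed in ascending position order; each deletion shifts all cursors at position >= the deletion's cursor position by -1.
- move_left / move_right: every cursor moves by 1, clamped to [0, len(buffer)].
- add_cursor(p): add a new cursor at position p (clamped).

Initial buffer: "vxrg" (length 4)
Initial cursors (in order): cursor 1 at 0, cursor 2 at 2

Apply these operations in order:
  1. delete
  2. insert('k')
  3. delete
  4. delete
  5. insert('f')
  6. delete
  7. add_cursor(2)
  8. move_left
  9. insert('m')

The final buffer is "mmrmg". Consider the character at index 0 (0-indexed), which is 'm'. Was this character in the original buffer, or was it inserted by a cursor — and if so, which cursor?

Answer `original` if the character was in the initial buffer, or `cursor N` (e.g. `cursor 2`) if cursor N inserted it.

Answer: cursor 1

Derivation:
After op 1 (delete): buffer="vrg" (len 3), cursors c1@0 c2@1, authorship ...
After op 2 (insert('k')): buffer="kvkrg" (len 5), cursors c1@1 c2@3, authorship 1.2..
After op 3 (delete): buffer="vrg" (len 3), cursors c1@0 c2@1, authorship ...
After op 4 (delete): buffer="rg" (len 2), cursors c1@0 c2@0, authorship ..
After op 5 (insert('f')): buffer="ffrg" (len 4), cursors c1@2 c2@2, authorship 12..
After op 6 (delete): buffer="rg" (len 2), cursors c1@0 c2@0, authorship ..
After op 7 (add_cursor(2)): buffer="rg" (len 2), cursors c1@0 c2@0 c3@2, authorship ..
After op 8 (move_left): buffer="rg" (len 2), cursors c1@0 c2@0 c3@1, authorship ..
After op 9 (insert('m')): buffer="mmrmg" (len 5), cursors c1@2 c2@2 c3@4, authorship 12.3.
Authorship (.=original, N=cursor N): 1 2 . 3 .
Index 0: author = 1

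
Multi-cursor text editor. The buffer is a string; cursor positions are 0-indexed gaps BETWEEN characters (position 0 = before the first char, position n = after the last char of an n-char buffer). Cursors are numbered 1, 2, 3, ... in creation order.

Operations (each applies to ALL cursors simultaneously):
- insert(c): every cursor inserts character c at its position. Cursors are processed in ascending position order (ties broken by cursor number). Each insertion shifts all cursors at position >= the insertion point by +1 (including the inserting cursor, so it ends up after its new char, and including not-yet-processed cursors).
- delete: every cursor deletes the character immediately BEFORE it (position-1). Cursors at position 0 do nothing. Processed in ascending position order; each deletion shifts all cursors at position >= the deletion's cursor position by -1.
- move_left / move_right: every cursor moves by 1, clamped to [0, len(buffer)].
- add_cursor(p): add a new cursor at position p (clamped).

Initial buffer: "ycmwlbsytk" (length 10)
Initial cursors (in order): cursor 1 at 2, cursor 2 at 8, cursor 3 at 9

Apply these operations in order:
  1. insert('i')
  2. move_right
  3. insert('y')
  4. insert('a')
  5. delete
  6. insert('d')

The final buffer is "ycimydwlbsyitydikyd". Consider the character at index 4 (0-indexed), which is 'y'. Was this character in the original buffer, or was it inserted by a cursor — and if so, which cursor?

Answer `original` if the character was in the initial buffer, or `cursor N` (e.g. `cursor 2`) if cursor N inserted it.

Answer: cursor 1

Derivation:
After op 1 (insert('i')): buffer="ycimwlbsyitik" (len 13), cursors c1@3 c2@10 c3@12, authorship ..1......2.3.
After op 2 (move_right): buffer="ycimwlbsyitik" (len 13), cursors c1@4 c2@11 c3@13, authorship ..1......2.3.
After op 3 (insert('y')): buffer="ycimywlbsyityiky" (len 16), cursors c1@5 c2@13 c3@16, authorship ..1.1.....2.23.3
After op 4 (insert('a')): buffer="ycimyawlbsyityaikya" (len 19), cursors c1@6 c2@15 c3@19, authorship ..1.11.....2.223.33
After op 5 (delete): buffer="ycimywlbsyityiky" (len 16), cursors c1@5 c2@13 c3@16, authorship ..1.1.....2.23.3
After op 6 (insert('d')): buffer="ycimydwlbsyitydikyd" (len 19), cursors c1@6 c2@15 c3@19, authorship ..1.11.....2.223.33
Authorship (.=original, N=cursor N): . . 1 . 1 1 . . . . . 2 . 2 2 3 . 3 3
Index 4: author = 1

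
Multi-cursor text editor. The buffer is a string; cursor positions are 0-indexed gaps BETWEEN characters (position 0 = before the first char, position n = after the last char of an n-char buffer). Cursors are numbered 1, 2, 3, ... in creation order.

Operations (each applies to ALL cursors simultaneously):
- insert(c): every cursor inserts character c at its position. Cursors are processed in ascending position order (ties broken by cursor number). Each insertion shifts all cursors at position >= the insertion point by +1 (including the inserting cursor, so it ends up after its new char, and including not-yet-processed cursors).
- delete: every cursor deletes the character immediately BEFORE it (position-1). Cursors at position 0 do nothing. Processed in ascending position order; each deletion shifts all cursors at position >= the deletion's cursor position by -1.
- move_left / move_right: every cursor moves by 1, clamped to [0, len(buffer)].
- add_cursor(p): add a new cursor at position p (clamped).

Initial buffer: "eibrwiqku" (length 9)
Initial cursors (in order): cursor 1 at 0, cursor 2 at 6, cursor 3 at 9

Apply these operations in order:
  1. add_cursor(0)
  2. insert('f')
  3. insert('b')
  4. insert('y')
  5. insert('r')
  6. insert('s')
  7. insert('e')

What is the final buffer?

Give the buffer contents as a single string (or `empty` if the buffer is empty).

Answer: ffbbyyrrsseeeibrwifbyrseqkufbyrse

Derivation:
After op 1 (add_cursor(0)): buffer="eibrwiqku" (len 9), cursors c1@0 c4@0 c2@6 c3@9, authorship .........
After op 2 (insert('f')): buffer="ffeibrwifqkuf" (len 13), cursors c1@2 c4@2 c2@9 c3@13, authorship 14......2...3
After op 3 (insert('b')): buffer="ffbbeibrwifbqkufb" (len 17), cursors c1@4 c4@4 c2@12 c3@17, authorship 1414......22...33
After op 4 (insert('y')): buffer="ffbbyyeibrwifbyqkufby" (len 21), cursors c1@6 c4@6 c2@15 c3@21, authorship 141414......222...333
After op 5 (insert('r')): buffer="ffbbyyrreibrwifbyrqkufbyr" (len 25), cursors c1@8 c4@8 c2@18 c3@25, authorship 14141414......2222...3333
After op 6 (insert('s')): buffer="ffbbyyrrsseibrwifbyrsqkufbyrs" (len 29), cursors c1@10 c4@10 c2@21 c3@29, authorship 1414141414......22222...33333
After op 7 (insert('e')): buffer="ffbbyyrrsseeeibrwifbyrseqkufbyrse" (len 33), cursors c1@12 c4@12 c2@24 c3@33, authorship 141414141414......222222...333333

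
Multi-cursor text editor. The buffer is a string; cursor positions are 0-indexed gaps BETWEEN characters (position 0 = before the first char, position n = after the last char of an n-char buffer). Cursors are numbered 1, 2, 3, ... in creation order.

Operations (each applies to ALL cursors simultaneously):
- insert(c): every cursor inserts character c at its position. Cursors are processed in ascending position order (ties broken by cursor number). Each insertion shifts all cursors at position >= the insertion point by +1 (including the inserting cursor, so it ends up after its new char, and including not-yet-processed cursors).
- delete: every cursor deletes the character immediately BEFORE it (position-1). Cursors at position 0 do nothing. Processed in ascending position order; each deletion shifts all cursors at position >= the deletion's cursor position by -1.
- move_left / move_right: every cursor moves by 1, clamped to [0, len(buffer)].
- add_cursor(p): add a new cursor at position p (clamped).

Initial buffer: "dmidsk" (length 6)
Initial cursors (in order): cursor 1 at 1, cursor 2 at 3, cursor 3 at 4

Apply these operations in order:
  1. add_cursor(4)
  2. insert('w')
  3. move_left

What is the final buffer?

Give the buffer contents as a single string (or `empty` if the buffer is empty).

Answer: dwmiwdwwsk

Derivation:
After op 1 (add_cursor(4)): buffer="dmidsk" (len 6), cursors c1@1 c2@3 c3@4 c4@4, authorship ......
After op 2 (insert('w')): buffer="dwmiwdwwsk" (len 10), cursors c1@2 c2@5 c3@8 c4@8, authorship .1..2.34..
After op 3 (move_left): buffer="dwmiwdwwsk" (len 10), cursors c1@1 c2@4 c3@7 c4@7, authorship .1..2.34..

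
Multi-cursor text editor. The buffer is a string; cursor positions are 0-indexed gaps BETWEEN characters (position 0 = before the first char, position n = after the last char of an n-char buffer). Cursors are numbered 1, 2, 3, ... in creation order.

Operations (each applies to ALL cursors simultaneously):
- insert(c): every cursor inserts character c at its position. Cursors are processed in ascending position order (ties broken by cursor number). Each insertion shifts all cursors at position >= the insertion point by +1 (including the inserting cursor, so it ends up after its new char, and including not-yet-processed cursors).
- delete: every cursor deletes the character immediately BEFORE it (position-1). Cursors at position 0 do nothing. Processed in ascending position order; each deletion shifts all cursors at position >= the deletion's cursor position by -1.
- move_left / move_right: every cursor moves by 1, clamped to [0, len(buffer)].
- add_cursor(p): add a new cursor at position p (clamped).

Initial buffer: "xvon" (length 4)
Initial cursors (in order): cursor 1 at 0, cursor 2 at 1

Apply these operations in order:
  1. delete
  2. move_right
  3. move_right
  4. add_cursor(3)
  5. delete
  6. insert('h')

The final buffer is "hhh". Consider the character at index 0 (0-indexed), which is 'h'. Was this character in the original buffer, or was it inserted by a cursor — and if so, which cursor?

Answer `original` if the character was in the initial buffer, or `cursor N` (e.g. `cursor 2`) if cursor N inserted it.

After op 1 (delete): buffer="von" (len 3), cursors c1@0 c2@0, authorship ...
After op 2 (move_right): buffer="von" (len 3), cursors c1@1 c2@1, authorship ...
After op 3 (move_right): buffer="von" (len 3), cursors c1@2 c2@2, authorship ...
After op 4 (add_cursor(3)): buffer="von" (len 3), cursors c1@2 c2@2 c3@3, authorship ...
After op 5 (delete): buffer="" (len 0), cursors c1@0 c2@0 c3@0, authorship 
After op 6 (insert('h')): buffer="hhh" (len 3), cursors c1@3 c2@3 c3@3, authorship 123
Authorship (.=original, N=cursor N): 1 2 3
Index 0: author = 1

Answer: cursor 1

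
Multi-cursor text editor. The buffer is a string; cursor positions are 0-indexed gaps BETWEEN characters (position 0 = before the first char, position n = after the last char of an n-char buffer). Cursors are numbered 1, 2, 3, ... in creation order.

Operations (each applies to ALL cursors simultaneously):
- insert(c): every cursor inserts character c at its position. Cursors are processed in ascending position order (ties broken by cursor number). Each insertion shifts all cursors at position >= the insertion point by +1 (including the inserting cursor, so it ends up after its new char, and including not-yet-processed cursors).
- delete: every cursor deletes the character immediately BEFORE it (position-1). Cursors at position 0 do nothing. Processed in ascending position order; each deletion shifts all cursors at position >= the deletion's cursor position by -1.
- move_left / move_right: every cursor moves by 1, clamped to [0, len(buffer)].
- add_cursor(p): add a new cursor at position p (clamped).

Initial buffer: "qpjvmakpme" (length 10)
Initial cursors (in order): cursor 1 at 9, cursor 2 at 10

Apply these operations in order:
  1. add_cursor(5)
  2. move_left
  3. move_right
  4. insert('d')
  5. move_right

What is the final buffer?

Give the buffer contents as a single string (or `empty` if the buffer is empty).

After op 1 (add_cursor(5)): buffer="qpjvmakpme" (len 10), cursors c3@5 c1@9 c2@10, authorship ..........
After op 2 (move_left): buffer="qpjvmakpme" (len 10), cursors c3@4 c1@8 c2@9, authorship ..........
After op 3 (move_right): buffer="qpjvmakpme" (len 10), cursors c3@5 c1@9 c2@10, authorship ..........
After op 4 (insert('d')): buffer="qpjvmdakpmded" (len 13), cursors c3@6 c1@11 c2@13, authorship .....3....1.2
After op 5 (move_right): buffer="qpjvmdakpmded" (len 13), cursors c3@7 c1@12 c2@13, authorship .....3....1.2

Answer: qpjvmdakpmded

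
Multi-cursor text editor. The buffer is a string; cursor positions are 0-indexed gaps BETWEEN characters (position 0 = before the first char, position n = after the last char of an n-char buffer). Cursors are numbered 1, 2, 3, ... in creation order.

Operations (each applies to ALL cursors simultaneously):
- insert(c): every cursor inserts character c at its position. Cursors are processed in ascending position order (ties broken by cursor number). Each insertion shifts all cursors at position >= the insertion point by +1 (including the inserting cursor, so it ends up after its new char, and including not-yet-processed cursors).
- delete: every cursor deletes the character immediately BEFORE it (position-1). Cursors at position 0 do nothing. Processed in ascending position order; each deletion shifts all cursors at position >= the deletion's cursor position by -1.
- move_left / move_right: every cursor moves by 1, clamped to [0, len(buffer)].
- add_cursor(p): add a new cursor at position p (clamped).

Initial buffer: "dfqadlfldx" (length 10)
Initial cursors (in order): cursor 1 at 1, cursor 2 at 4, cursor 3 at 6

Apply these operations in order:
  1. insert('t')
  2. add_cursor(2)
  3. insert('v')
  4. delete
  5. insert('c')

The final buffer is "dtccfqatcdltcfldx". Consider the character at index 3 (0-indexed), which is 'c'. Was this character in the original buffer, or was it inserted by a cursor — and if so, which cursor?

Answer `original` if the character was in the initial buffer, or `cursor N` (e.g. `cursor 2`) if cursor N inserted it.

Answer: cursor 4

Derivation:
After op 1 (insert('t')): buffer="dtfqatdltfldx" (len 13), cursors c1@2 c2@6 c3@9, authorship .1...2..3....
After op 2 (add_cursor(2)): buffer="dtfqatdltfldx" (len 13), cursors c1@2 c4@2 c2@6 c3@9, authorship .1...2..3....
After op 3 (insert('v')): buffer="dtvvfqatvdltvfldx" (len 17), cursors c1@4 c4@4 c2@9 c3@13, authorship .114...22..33....
After op 4 (delete): buffer="dtfqatdltfldx" (len 13), cursors c1@2 c4@2 c2@6 c3@9, authorship .1...2..3....
After op 5 (insert('c')): buffer="dtccfqatcdltcfldx" (len 17), cursors c1@4 c4@4 c2@9 c3@13, authorship .114...22..33....
Authorship (.=original, N=cursor N): . 1 1 4 . . . 2 2 . . 3 3 . . . .
Index 3: author = 4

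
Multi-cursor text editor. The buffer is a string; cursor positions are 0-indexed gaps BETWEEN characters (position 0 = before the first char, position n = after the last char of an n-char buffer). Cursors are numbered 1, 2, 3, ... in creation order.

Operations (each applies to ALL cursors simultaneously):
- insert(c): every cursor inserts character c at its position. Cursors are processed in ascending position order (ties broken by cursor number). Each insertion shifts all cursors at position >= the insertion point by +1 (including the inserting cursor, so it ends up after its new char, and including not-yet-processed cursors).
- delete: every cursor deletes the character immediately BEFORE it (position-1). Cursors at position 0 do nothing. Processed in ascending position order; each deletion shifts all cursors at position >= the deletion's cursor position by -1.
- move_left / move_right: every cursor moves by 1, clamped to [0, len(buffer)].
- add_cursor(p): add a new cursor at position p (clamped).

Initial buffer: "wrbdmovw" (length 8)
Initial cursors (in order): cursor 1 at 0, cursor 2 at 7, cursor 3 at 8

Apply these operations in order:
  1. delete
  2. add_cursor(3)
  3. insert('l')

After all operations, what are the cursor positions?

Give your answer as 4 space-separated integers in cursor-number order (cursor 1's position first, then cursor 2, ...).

Answer: 1 10 10 5

Derivation:
After op 1 (delete): buffer="wrbdmo" (len 6), cursors c1@0 c2@6 c3@6, authorship ......
After op 2 (add_cursor(3)): buffer="wrbdmo" (len 6), cursors c1@0 c4@3 c2@6 c3@6, authorship ......
After op 3 (insert('l')): buffer="lwrbldmoll" (len 10), cursors c1@1 c4@5 c2@10 c3@10, authorship 1...4...23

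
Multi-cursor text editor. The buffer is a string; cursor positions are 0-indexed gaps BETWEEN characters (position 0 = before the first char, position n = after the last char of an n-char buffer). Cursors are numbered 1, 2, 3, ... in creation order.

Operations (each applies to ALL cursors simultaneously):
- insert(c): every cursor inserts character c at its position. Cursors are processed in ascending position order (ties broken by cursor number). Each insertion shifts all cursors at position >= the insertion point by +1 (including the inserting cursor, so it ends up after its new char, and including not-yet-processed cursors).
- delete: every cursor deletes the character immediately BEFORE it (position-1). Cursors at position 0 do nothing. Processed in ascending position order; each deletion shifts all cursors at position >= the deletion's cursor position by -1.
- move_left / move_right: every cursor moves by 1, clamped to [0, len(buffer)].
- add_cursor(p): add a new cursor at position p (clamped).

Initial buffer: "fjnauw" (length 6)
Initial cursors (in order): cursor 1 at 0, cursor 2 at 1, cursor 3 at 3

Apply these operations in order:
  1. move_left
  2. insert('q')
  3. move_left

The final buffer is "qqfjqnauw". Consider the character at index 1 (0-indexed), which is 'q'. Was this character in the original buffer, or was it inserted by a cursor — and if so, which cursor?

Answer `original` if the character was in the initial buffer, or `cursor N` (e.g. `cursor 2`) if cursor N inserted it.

After op 1 (move_left): buffer="fjnauw" (len 6), cursors c1@0 c2@0 c3@2, authorship ......
After op 2 (insert('q')): buffer="qqfjqnauw" (len 9), cursors c1@2 c2@2 c3@5, authorship 12..3....
After op 3 (move_left): buffer="qqfjqnauw" (len 9), cursors c1@1 c2@1 c3@4, authorship 12..3....
Authorship (.=original, N=cursor N): 1 2 . . 3 . . . .
Index 1: author = 2

Answer: cursor 2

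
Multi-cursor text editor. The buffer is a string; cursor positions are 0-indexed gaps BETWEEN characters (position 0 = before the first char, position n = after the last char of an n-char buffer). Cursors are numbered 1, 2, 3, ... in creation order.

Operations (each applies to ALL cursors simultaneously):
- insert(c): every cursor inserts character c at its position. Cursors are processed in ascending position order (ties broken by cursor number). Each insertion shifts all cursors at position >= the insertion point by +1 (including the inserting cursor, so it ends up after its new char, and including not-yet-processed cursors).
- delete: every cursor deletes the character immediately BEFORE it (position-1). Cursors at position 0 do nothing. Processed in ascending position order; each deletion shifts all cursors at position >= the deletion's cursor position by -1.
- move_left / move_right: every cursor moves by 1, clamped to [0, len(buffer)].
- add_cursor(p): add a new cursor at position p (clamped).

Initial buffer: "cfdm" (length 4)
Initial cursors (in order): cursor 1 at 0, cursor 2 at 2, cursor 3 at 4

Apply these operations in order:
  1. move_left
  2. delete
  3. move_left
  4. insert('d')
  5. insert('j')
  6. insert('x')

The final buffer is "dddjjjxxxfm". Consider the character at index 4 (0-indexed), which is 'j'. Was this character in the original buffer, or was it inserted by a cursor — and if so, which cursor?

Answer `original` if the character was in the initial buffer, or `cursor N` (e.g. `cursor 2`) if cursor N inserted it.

Answer: cursor 2

Derivation:
After op 1 (move_left): buffer="cfdm" (len 4), cursors c1@0 c2@1 c3@3, authorship ....
After op 2 (delete): buffer="fm" (len 2), cursors c1@0 c2@0 c3@1, authorship ..
After op 3 (move_left): buffer="fm" (len 2), cursors c1@0 c2@0 c3@0, authorship ..
After op 4 (insert('d')): buffer="dddfm" (len 5), cursors c1@3 c2@3 c3@3, authorship 123..
After op 5 (insert('j')): buffer="dddjjjfm" (len 8), cursors c1@6 c2@6 c3@6, authorship 123123..
After op 6 (insert('x')): buffer="dddjjjxxxfm" (len 11), cursors c1@9 c2@9 c3@9, authorship 123123123..
Authorship (.=original, N=cursor N): 1 2 3 1 2 3 1 2 3 . .
Index 4: author = 2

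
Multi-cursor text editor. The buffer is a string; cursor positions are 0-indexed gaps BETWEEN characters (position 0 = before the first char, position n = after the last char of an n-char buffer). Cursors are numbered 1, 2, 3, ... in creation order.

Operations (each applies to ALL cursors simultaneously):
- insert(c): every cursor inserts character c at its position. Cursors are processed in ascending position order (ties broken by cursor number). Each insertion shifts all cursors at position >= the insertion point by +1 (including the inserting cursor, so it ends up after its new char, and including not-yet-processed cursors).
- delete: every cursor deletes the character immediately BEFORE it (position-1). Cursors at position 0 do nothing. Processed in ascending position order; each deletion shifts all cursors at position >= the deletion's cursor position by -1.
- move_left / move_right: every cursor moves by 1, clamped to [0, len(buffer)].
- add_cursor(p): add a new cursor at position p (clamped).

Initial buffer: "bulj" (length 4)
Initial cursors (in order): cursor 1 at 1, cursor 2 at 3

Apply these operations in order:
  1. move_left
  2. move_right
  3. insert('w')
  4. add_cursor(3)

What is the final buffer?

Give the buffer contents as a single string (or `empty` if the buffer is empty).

After op 1 (move_left): buffer="bulj" (len 4), cursors c1@0 c2@2, authorship ....
After op 2 (move_right): buffer="bulj" (len 4), cursors c1@1 c2@3, authorship ....
After op 3 (insert('w')): buffer="bwulwj" (len 6), cursors c1@2 c2@5, authorship .1..2.
After op 4 (add_cursor(3)): buffer="bwulwj" (len 6), cursors c1@2 c3@3 c2@5, authorship .1..2.

Answer: bwulwj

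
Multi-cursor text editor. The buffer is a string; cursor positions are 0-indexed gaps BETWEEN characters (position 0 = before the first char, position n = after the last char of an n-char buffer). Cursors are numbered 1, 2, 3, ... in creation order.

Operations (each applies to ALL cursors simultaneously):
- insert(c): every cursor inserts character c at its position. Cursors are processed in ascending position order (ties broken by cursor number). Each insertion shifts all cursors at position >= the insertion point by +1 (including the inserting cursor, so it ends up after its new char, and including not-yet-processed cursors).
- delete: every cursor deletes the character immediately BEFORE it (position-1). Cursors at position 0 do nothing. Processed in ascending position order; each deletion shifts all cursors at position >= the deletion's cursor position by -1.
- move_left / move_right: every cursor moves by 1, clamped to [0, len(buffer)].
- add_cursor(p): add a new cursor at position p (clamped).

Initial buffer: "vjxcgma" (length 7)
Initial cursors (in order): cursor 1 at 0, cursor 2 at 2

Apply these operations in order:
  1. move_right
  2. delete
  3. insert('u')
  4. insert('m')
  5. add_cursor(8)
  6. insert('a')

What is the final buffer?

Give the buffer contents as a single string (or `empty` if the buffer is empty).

After op 1 (move_right): buffer="vjxcgma" (len 7), cursors c1@1 c2@3, authorship .......
After op 2 (delete): buffer="jcgma" (len 5), cursors c1@0 c2@1, authorship .....
After op 3 (insert('u')): buffer="ujucgma" (len 7), cursors c1@1 c2@3, authorship 1.2....
After op 4 (insert('m')): buffer="umjumcgma" (len 9), cursors c1@2 c2@5, authorship 11.22....
After op 5 (add_cursor(8)): buffer="umjumcgma" (len 9), cursors c1@2 c2@5 c3@8, authorship 11.22....
After op 6 (insert('a')): buffer="umajumacgmaa" (len 12), cursors c1@3 c2@7 c3@11, authorship 111.222...3.

Answer: umajumacgmaa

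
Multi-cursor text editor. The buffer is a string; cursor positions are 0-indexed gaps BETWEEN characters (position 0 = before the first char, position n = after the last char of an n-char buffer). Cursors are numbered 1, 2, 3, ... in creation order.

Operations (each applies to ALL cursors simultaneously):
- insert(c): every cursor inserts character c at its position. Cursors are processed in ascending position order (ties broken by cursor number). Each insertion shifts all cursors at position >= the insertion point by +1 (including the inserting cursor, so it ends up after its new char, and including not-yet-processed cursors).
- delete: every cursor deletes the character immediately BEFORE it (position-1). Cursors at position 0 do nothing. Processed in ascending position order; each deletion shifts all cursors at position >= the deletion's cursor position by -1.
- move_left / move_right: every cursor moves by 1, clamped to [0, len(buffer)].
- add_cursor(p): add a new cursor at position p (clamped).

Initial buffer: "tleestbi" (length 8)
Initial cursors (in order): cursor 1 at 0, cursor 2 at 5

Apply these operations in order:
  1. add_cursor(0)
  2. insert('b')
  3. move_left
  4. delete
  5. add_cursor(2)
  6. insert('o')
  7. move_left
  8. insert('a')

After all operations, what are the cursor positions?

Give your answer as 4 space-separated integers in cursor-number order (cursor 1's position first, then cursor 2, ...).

Answer: 3 12 3 7

Derivation:
After op 1 (add_cursor(0)): buffer="tleestbi" (len 8), cursors c1@0 c3@0 c2@5, authorship ........
After op 2 (insert('b')): buffer="bbtleesbtbi" (len 11), cursors c1@2 c3@2 c2@8, authorship 13.....2...
After op 3 (move_left): buffer="bbtleesbtbi" (len 11), cursors c1@1 c3@1 c2@7, authorship 13.....2...
After op 4 (delete): buffer="btleebtbi" (len 9), cursors c1@0 c3@0 c2@5, authorship 3....2...
After op 5 (add_cursor(2)): buffer="btleebtbi" (len 9), cursors c1@0 c3@0 c4@2 c2@5, authorship 3....2...
After op 6 (insert('o')): buffer="oobtoleeobtbi" (len 13), cursors c1@2 c3@2 c4@5 c2@9, authorship 133.4...22...
After op 7 (move_left): buffer="oobtoleeobtbi" (len 13), cursors c1@1 c3@1 c4@4 c2@8, authorship 133.4...22...
After op 8 (insert('a')): buffer="oaaobtaoleeaobtbi" (len 17), cursors c1@3 c3@3 c4@7 c2@12, authorship 11333.44...222...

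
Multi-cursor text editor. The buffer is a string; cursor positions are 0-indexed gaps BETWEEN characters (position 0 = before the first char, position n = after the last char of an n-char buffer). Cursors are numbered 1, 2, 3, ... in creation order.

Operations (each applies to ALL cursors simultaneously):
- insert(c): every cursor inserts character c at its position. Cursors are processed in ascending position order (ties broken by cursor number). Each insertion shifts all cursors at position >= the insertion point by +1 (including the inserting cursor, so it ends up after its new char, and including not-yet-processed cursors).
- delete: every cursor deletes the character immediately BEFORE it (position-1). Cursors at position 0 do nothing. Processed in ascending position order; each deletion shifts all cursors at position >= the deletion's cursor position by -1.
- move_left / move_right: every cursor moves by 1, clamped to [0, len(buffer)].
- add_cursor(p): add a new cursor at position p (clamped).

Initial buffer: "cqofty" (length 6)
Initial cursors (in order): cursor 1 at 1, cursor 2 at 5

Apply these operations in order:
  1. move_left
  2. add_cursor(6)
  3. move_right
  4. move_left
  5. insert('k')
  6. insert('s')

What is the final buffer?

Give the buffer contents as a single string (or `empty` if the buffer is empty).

After op 1 (move_left): buffer="cqofty" (len 6), cursors c1@0 c2@4, authorship ......
After op 2 (add_cursor(6)): buffer="cqofty" (len 6), cursors c1@0 c2@4 c3@6, authorship ......
After op 3 (move_right): buffer="cqofty" (len 6), cursors c1@1 c2@5 c3@6, authorship ......
After op 4 (move_left): buffer="cqofty" (len 6), cursors c1@0 c2@4 c3@5, authorship ......
After op 5 (insert('k')): buffer="kcqofktky" (len 9), cursors c1@1 c2@6 c3@8, authorship 1....2.3.
After op 6 (insert('s')): buffer="kscqofkstksy" (len 12), cursors c1@2 c2@8 c3@11, authorship 11....22.33.

Answer: kscqofkstksy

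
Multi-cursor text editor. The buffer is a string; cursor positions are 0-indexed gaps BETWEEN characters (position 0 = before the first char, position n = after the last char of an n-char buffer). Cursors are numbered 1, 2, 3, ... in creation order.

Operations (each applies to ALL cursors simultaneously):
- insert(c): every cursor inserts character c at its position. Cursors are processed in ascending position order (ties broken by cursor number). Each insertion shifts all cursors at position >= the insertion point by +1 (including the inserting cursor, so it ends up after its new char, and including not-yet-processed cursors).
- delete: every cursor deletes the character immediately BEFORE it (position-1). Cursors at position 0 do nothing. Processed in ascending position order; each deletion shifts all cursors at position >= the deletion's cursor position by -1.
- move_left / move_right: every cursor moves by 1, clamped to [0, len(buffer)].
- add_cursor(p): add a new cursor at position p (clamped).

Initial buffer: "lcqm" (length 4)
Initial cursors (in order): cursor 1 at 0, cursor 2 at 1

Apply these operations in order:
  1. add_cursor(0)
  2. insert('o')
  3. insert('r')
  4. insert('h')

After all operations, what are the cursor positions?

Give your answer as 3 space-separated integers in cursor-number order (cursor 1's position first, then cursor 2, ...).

Answer: 6 10 6

Derivation:
After op 1 (add_cursor(0)): buffer="lcqm" (len 4), cursors c1@0 c3@0 c2@1, authorship ....
After op 2 (insert('o')): buffer="oolocqm" (len 7), cursors c1@2 c3@2 c2@4, authorship 13.2...
After op 3 (insert('r')): buffer="oorrlorcqm" (len 10), cursors c1@4 c3@4 c2@7, authorship 1313.22...
After op 4 (insert('h')): buffer="oorrhhlorhcqm" (len 13), cursors c1@6 c3@6 c2@10, authorship 131313.222...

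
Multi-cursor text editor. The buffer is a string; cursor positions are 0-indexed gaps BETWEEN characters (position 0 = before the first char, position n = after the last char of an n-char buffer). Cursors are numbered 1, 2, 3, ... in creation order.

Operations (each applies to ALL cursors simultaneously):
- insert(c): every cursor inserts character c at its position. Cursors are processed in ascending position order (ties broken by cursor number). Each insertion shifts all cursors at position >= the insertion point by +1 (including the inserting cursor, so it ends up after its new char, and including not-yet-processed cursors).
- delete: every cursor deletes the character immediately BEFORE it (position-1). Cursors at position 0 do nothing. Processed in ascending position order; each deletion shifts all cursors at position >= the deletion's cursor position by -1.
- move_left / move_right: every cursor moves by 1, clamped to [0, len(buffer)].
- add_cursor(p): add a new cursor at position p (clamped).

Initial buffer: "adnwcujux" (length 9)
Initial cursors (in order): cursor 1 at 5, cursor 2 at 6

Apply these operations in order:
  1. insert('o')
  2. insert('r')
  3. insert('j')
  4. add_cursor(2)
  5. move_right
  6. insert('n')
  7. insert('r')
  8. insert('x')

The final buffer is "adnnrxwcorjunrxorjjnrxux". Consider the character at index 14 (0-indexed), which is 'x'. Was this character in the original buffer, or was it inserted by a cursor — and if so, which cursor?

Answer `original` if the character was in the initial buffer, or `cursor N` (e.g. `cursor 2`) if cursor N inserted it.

Answer: cursor 1

Derivation:
After op 1 (insert('o')): buffer="adnwcouojux" (len 11), cursors c1@6 c2@8, authorship .....1.2...
After op 2 (insert('r')): buffer="adnwcoruorjux" (len 13), cursors c1@7 c2@10, authorship .....11.22...
After op 3 (insert('j')): buffer="adnwcorjuorjjux" (len 15), cursors c1@8 c2@12, authorship .....111.222...
After op 4 (add_cursor(2)): buffer="adnwcorjuorjjux" (len 15), cursors c3@2 c1@8 c2@12, authorship .....111.222...
After op 5 (move_right): buffer="adnwcorjuorjjux" (len 15), cursors c3@3 c1@9 c2@13, authorship .....111.222...
After op 6 (insert('n')): buffer="adnnwcorjunorjjnux" (len 18), cursors c3@4 c1@11 c2@16, authorship ...3..111.1222.2..
After op 7 (insert('r')): buffer="adnnrwcorjunrorjjnrux" (len 21), cursors c3@5 c1@13 c2@19, authorship ...33..111.11222.22..
After op 8 (insert('x')): buffer="adnnrxwcorjunrxorjjnrxux" (len 24), cursors c3@6 c1@15 c2@22, authorship ...333..111.111222.222..
Authorship (.=original, N=cursor N): . . . 3 3 3 . . 1 1 1 . 1 1 1 2 2 2 . 2 2 2 . .
Index 14: author = 1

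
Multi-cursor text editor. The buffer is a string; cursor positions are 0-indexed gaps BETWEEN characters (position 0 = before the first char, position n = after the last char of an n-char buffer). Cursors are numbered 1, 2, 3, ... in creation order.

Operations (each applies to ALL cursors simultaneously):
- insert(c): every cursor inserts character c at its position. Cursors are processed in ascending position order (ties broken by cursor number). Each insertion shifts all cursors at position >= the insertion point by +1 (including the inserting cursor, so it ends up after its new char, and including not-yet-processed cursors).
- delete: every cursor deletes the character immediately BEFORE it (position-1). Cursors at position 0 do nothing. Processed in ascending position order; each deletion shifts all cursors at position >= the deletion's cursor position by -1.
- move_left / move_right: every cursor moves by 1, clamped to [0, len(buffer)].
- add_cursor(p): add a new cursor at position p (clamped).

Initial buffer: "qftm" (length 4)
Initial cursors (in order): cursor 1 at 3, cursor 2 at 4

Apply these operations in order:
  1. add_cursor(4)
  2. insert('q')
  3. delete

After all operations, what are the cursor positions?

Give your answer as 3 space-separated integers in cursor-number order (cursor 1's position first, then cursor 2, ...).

After op 1 (add_cursor(4)): buffer="qftm" (len 4), cursors c1@3 c2@4 c3@4, authorship ....
After op 2 (insert('q')): buffer="qftqmqq" (len 7), cursors c1@4 c2@7 c3@7, authorship ...1.23
After op 3 (delete): buffer="qftm" (len 4), cursors c1@3 c2@4 c3@4, authorship ....

Answer: 3 4 4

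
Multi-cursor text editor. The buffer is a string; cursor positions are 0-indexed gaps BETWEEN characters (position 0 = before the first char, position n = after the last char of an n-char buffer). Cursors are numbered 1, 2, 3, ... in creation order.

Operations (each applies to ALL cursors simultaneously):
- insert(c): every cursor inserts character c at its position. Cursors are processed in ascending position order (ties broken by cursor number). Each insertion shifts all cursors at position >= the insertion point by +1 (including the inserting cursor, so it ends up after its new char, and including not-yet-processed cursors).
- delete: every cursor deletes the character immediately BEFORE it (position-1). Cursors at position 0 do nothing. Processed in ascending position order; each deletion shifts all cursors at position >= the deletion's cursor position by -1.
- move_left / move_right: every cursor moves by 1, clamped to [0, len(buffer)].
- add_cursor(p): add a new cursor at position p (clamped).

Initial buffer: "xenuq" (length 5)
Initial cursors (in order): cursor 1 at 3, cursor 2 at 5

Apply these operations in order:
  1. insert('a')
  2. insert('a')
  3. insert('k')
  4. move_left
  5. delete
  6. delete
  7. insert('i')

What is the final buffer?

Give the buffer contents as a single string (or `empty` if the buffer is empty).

Answer: xenikuqik

Derivation:
After op 1 (insert('a')): buffer="xenauqa" (len 7), cursors c1@4 c2@7, authorship ...1..2
After op 2 (insert('a')): buffer="xenaauqaa" (len 9), cursors c1@5 c2@9, authorship ...11..22
After op 3 (insert('k')): buffer="xenaakuqaak" (len 11), cursors c1@6 c2@11, authorship ...111..222
After op 4 (move_left): buffer="xenaakuqaak" (len 11), cursors c1@5 c2@10, authorship ...111..222
After op 5 (delete): buffer="xenakuqak" (len 9), cursors c1@4 c2@8, authorship ...11..22
After op 6 (delete): buffer="xenkuqk" (len 7), cursors c1@3 c2@6, authorship ...1..2
After op 7 (insert('i')): buffer="xenikuqik" (len 9), cursors c1@4 c2@8, authorship ...11..22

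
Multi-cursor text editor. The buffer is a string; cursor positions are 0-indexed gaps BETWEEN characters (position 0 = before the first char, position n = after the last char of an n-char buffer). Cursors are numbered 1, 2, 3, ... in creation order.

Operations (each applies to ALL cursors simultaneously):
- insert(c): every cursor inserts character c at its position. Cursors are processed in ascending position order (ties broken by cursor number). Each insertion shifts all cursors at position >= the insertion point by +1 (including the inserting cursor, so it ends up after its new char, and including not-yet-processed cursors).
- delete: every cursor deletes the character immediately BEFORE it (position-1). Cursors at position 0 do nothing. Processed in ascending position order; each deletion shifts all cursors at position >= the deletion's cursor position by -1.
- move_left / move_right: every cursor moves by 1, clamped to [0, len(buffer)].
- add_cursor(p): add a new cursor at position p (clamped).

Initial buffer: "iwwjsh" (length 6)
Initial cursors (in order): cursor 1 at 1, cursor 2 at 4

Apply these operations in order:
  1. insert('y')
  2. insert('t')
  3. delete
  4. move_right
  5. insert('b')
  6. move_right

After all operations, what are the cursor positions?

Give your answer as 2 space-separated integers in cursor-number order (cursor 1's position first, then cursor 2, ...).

Answer: 5 10

Derivation:
After op 1 (insert('y')): buffer="iywwjysh" (len 8), cursors c1@2 c2@6, authorship .1...2..
After op 2 (insert('t')): buffer="iytwwjytsh" (len 10), cursors c1@3 c2@8, authorship .11...22..
After op 3 (delete): buffer="iywwjysh" (len 8), cursors c1@2 c2@6, authorship .1...2..
After op 4 (move_right): buffer="iywwjysh" (len 8), cursors c1@3 c2@7, authorship .1...2..
After op 5 (insert('b')): buffer="iywbwjysbh" (len 10), cursors c1@4 c2@9, authorship .1.1..2.2.
After op 6 (move_right): buffer="iywbwjysbh" (len 10), cursors c1@5 c2@10, authorship .1.1..2.2.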